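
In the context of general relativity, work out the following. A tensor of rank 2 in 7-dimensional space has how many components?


The number of components of a rank-r tensor in d dimensions is d^r.
Here d = 7 and r = 2.
7^2 = 49

49


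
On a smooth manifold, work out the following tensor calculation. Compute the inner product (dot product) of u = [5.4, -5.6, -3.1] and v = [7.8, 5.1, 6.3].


The inner product u . v = sum of u_i * v_i.
Term-by-term: 5.4 * 7.8, -5.6 * 5.1, -3.1 * 6.3
Products: 42.12, -28.56, -19.53
Sum = 42.12 + -28.56 + -19.53 = -5.97

-5.97


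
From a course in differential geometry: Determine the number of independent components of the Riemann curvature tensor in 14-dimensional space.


The Riemann tensor in d dimensions has d^2(d^2 - 1)/12 independent components.
d = 14, so d^2 = 196
d^2 - 1 = 195
d^2(d^2 - 1) = 196 * 195 = 38220
Divide by 12: 38220 / 12 = 3185

3185


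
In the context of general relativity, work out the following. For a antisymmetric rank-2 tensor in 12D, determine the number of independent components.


A antisymmetric rank-2 tensor in d dimensions has d(d-1)/2 independent components.
d = 12
d(d-1)/2 = 12 * 11 / 2 = 132 / 2 = 66

66


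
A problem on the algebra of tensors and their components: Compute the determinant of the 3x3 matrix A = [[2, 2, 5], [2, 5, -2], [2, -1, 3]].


Expanding along the first row, det(A) = a11*M_11 - a12*M_12 + a13*M_13, where M_1j is the (1,j) minor.
Minor M_11 = 5*3 - -2*-1 = 13
Minor M_12 = 2*3 - -2*2 = 10
Minor M_13 = 2*-1 - 5*2 = -12
det = 2*(13) - 2*(10) + 5*(-12)
    = 26 - 20 + -60
    = -54

-54


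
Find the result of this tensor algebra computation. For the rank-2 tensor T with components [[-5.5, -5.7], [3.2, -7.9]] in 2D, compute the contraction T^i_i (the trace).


The contraction (trace) of a rank-2 tensor is the sum of its diagonal elements.
Diagonal entries: A[1,1] = -5.5, A[2,2] = -7.9
Tr(A) = -5.5 + -7.9 = -13.4

-13.4


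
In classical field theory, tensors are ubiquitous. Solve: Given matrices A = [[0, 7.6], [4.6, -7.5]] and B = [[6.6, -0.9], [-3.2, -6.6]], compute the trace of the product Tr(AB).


Tr(AB) = sum_i (AB)_{ii} where (AB)_{ii} = sum_k A_{ik} B_{ki}.
(AB)_{11} = 0*6.6 + 7.6*-3.2 = -24.32
(AB)_{22} = 4.6*-0.9 + -7.5*-6.6 = 45.36
Tr(AB) = -24.32 + 45.36 = 21.04

21.04


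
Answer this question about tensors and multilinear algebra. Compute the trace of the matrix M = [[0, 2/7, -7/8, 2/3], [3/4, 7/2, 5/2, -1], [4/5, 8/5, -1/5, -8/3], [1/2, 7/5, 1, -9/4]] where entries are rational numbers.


The trace is the sum of diagonal entries.
Diagonal: M[1,1] = 0, M[2,2] = 7/2, M[3,3] = -1/5, M[4,4] = -9/4
Tr(M) = 0 + 7/2 + -1/5 + -9/4
Computing step by step:
After adding M[1,1]: 0
After adding M[2,2]: 7/2
After adding M[3,3]: 33/10
After adding M[4,4]: 21/20
Tr(M) = 21/20

21/20


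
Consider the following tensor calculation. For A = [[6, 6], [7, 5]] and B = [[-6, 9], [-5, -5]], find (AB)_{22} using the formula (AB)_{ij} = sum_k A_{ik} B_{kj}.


(AB)_{ij} = sum_k A_{ik} B_{kj}.
For i=2, j=2:
A_{21} * B_{12} = 7 * 9 = 63
A_{22} * B_{22} = 5 * -5 = -25
Sum = 63 + -25 = 38

38


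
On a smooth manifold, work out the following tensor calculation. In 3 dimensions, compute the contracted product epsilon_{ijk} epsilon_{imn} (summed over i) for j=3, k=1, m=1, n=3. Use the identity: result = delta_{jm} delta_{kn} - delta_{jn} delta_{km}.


Using the identity: epsilon_{ijk} epsilon_{imn} = delta_{jm} delta_{kn} - delta_{jn} delta_{km}.
delta_{31} = 0
delta_{13} = 0
delta_{33} = 1
delta_{11} = 1
Result = 0 * 0 - 1 * 1 = 0 - 1 = -1

-1


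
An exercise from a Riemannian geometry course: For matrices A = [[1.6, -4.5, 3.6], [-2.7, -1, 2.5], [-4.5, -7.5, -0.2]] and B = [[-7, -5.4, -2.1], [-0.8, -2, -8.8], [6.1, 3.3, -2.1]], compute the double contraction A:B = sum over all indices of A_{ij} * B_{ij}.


A:B = sum over all i,j of A_{ij} * B_{ij}.
Row 1: 1.6*-7=-11.2, -4.5*-5.4=24.3, 3.6*-2.1=-7.56 => row sum = 5.54
Row 2: -2.7*-0.8=2.16, -1*-2=2, 2.5*-8.8=-22 => row sum = -17.84
Row 3: -4.5*6.1=-27.45, -7.5*3.3=-24.75, -0.2*-2.1=0.42 => row sum = -51.78
Total = 5.54 + -17.84 + -51.78 = -64.08

-64.08


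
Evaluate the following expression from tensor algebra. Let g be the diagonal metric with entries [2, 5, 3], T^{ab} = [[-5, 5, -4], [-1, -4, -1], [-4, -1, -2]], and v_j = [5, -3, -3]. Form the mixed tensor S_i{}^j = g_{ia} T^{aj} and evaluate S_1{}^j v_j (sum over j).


Step 1: lower the first index. For a diagonal metric, g_{ia} T^{aj} = g_{ii} T^{ij} (no sum on i).
g_{11} = 2
S_1{}^1 = 2 * T^{11} = 2 * -5 = -10
S_1{}^2 = 2 * T^{12} = 2 * 5 = 10
S_1{}^3 = 2 * T^{13} = 2 * -4 = -8
Step 2: contract S_1{}^j with v_j.
S_1{}^1 * v_1 = -10 * 5 = -50
S_1{}^2 * v_2 = 10 * -3 = -30
S_1{}^3 * v_3 = -8 * -3 = 24
Result = -50 + -30 + 24 = -56

-56


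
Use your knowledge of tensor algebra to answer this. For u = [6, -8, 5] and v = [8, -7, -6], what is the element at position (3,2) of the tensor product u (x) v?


The outer product entry T_{ij} = u_i * v_j.
We need i=3, j=2.
u_3 = 5, v_2 = -7
T_{3,2} = 5 * -7 = -35

-35


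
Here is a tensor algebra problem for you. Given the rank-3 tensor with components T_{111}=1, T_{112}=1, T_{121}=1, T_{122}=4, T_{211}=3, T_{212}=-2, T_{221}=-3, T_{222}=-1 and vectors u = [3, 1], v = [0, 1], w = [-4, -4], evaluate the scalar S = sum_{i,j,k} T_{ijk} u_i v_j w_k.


S = sum over i,j,k of T_{ijk} u_i v_j w_k. Expanding all 8 terms:
T_{111}*u_1*v_1*w_1 = 1*3*0*-4 = 0  (running total: 0)
T_{112}*u_1*v_1*w_2 = 1*3*0*-4 = 0  (running total: 0)
T_{121}*u_1*v_2*w_1 = 1*3*1*-4 = -12  (running total: -12)
T_{122}*u_1*v_2*w_2 = 4*3*1*-4 = -48  (running total: -60)
T_{211}*u_2*v_1*w_1 = 3*1*0*-4 = 0  (running total: -60)
T_{212}*u_2*v_1*w_2 = -2*1*0*-4 = 0  (running total: -60)
T_{221}*u_2*v_2*w_1 = -3*1*1*-4 = 12  (running total: -48)
T_{222}*u_2*v_2*w_2 = -1*1*1*-4 = 4  (running total: -44)
S = -44

-44


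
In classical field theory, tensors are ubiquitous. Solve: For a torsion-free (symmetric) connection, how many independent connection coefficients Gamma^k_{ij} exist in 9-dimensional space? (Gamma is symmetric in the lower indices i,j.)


Christoffel symbols Gamma^k_{ij} are symmetric in i,j, so there are d * d(d+1)/2 independent symbols.
d = 9
d(d+1)/2 = 9 * 10 / 2 = 45
Total = 9 * 45 = 405

405


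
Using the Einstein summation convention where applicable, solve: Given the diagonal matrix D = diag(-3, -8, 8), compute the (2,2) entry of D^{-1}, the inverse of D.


For a diagonal matrix, the inverse has entries (D^{-1})_{ii} = 1/d_{ii}.
The diagonal entries are: d_{11} = -3, d_{22} = -8, d_{33} = 8
We need (D^{-1})_{22} = 1/d_{22} = 1/-8 = -1/8

-1/8


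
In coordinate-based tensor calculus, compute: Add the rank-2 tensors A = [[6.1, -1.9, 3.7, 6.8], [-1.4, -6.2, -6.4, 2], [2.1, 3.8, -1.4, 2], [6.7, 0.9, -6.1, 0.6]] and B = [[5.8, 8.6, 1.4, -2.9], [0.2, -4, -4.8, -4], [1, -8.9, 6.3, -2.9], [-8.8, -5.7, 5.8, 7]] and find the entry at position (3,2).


Tensor addition is component-wise: (A + B)_{ij} = A_{ij} + B_{ij}.
A_{32} = 3.8
B_{32} = -8.9
(A + B)_{32} = 3.8 + -8.9 = -5.1

-5.1


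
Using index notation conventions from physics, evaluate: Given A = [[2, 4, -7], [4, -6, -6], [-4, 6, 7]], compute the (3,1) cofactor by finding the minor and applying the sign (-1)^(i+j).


To find cofactor C_{31}, delete row 3 and column 1.
The resulting 2x2 submatrix is: [[4, -7], [-6, -6]]
Minor M_{31} = 4*-6 - -7*-6
  = -24 - 42 = -66
Sign = (-1)^(3+1) = (-1)^4 = 1
Cofactor C_{31} = 1 * -66 = -66

-66


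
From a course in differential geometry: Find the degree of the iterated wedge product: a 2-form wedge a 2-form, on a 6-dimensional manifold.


The degree of a wedge product is the sum of the degrees of the individual forms.
Degrees: 2, 2
Total degree = 2 + 2 = 4

4


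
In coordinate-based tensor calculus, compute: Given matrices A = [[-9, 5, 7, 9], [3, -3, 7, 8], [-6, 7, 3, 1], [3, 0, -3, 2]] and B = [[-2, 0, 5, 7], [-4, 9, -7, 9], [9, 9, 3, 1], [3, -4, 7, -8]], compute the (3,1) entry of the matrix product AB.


(AB)_{ij} = sum_k A_{ik} B_{kj}.
For i=3, j=1:
A_{31} * B_{11} = -6 * -2 = 12
A_{32} * B_{21} = 7 * -4 = -28
A_{33} * B_{31} = 3 * 9 = 27
A_{34} * B_{41} = 1 * 3 = 3
Sum = 12 + -28 + 27 + 3 = 14

14


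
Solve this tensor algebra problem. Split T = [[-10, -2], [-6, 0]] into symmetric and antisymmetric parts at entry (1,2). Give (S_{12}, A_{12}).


T_{12} = -2
T_{21} = -6
S_{12} = (-2 + -6)/2 = -8/2 = -4
A_{12} = (-2 - -6)/2 = 4/2 = 2
Check: S + A = -4 + 2 = -2 = T_{12}.

(-4, 2)


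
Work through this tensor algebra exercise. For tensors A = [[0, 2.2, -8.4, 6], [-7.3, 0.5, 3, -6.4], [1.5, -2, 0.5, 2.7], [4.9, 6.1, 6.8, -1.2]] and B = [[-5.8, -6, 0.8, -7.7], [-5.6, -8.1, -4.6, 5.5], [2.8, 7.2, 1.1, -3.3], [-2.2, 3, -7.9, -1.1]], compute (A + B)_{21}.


Tensor addition is component-wise: (A + B)_{ij} = A_{ij} + B_{ij}.
A_{21} = -7.3
B_{21} = -5.6
(A + B)_{21} = -7.3 + -5.6 = -12.9

-12.9


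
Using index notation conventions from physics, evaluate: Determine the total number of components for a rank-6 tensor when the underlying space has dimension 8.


The number of components of a rank-r tensor in d dimensions is d^r.
Here d = 8 and r = 6.
8^6 = 262144

262144


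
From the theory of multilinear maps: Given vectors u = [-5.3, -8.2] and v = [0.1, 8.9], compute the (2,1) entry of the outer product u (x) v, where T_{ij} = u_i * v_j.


The outer product entry T_{ij} = u_i * v_j.
We need i=2, j=1.
u_2 = -8.2, v_1 = 0.1
T_{2,1} = -8.2 * 0.1 = -0.82

-0.82


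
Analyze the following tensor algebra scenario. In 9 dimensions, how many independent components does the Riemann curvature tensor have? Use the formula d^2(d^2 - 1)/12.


The Riemann tensor in d dimensions has d^2(d^2 - 1)/12 independent components.
d = 9, so d^2 = 81
d^2 - 1 = 80
d^2(d^2 - 1) = 81 * 80 = 6480
Divide by 12: 6480 / 12 = 540

540


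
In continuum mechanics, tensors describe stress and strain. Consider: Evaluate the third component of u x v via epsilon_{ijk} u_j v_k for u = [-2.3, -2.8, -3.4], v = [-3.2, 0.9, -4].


(u x v)_3 = sum_{j,k} epsilon_{3jk} u_j v_k. Only permutations of (1,2,3) contribute; the two non-zero terms are:
eps_{312} u_1 v_2 = 1 * -2.3 * 0.9 = -2.07
eps_{321} u_2 v_1 = -1 * -2.8 * -3.2 = -8.96
(u x v)_3 = -11.03

-11.03


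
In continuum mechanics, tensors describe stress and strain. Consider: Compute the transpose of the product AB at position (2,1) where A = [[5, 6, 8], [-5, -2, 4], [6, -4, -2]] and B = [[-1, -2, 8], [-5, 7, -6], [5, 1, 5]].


(AB)^T_{ij} = (AB)_{ji} = sum_k A_{jk} B_{ki}.
For i=2, j=1 we need (AB)_{12}:
A_{11} * B_{12} = 5 * -2 = -10
A_{12} * B_{22} = 6 * 7 = 42
A_{13} * B_{32} = 8 * 1 = 8
Sum = -10 + 42 + 8 = 40

40


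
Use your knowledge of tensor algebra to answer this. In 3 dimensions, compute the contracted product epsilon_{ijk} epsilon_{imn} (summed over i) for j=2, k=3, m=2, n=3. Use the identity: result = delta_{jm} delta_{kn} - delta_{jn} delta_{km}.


Using the identity: epsilon_{ijk} epsilon_{imn} = delta_{jm} delta_{kn} - delta_{jn} delta_{km}.
delta_{22} = 1
delta_{33} = 1
delta_{23} = 0
delta_{32} = 0
Result = 1 * 1 - 0 * 0 = 1 - 0 = 1

1


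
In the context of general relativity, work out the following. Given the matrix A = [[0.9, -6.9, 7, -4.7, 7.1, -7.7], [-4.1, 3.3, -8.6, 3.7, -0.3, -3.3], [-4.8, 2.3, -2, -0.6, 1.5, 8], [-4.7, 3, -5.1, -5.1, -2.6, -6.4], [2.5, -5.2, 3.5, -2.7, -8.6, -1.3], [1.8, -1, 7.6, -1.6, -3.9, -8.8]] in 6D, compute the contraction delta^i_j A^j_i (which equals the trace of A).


The contraction (trace) of a rank-2 tensor is the sum of its diagonal elements.
Diagonal entries: A[1,1] = 0.9, A[2,2] = 3.3, A[3,3] = -2, A[4,4] = -5.1, A[5,5] = -8.6, A[6,6] = -8.8
Tr(A) = 0.9 + 3.3 + -2 + -5.1 + -8.6 + -8.8 = -20.3

-20.3


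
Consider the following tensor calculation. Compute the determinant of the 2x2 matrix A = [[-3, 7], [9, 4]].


For a 2x2 matrix [[a, b], [c, d]], det = a*d - b*c.
a = -3, b = 7, c = 9, d = 4
a*d = -3 * 4 = -12
b*c = 7 * 9 = 63
det = -12 - 63 = -75

-75


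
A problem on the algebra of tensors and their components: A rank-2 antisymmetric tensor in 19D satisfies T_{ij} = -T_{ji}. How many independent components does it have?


An antisymmetric rank-2 tensor satisfies A_{ij} = -A_{ji}, so diagonal entries are zero.
The independent components are the upper-triangular entries: C(n, 2) = n(n-1)/2.
n = 19
C(19, 2) = 19 * 18 / 2 = 342 / 2 = 171

171


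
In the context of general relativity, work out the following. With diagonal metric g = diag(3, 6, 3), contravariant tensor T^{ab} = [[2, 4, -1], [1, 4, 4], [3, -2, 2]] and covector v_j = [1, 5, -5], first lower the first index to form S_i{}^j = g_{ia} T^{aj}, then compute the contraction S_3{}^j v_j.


Step 1: lower the first index. For a diagonal metric, g_{ia} T^{aj} = g_{ii} T^{ij} (no sum on i).
g_{33} = 3
S_3{}^1 = 3 * T^{31} = 3 * 3 = 9
S_3{}^2 = 3 * T^{32} = 3 * -2 = -6
S_3{}^3 = 3 * T^{33} = 3 * 2 = 6
Step 2: contract S_3{}^j with v_j.
S_3{}^1 * v_1 = 9 * 1 = 9
S_3{}^2 * v_2 = -6 * 5 = -30
S_3{}^3 * v_3 = 6 * -5 = -30
Result = 9 + -30 + -30 = -51

-51


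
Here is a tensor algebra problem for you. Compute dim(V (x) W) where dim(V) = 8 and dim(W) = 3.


The dimension of a tensor product is the product of dimensions.
dim(V) = 8, dim(W) = 3
dim(V (x) W) = 8 * 3 = 24

24


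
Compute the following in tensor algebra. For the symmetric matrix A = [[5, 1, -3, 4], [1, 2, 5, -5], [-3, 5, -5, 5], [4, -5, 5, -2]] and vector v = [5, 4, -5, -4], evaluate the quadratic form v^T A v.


First compute Av:
(Av)_1 = 5*5 + 1*4 + -3*-5 + 4*-4 = 28
(Av)_2 = 1*5 + 2*4 + 5*-5 + -5*-4 = 8
(Av)_3 = -3*5 + 5*4 + -5*-5 + 5*-4 = 10
(Av)_4 = 4*5 + -5*4 + 5*-5 + -2*-4 = -17
Av = [28, 8, 10, -17]
Then v^T (Av) = 5*28 + 4*8 + -5*10 + -4*-17
= 140 + 32 + -50 + 68 = 190

190


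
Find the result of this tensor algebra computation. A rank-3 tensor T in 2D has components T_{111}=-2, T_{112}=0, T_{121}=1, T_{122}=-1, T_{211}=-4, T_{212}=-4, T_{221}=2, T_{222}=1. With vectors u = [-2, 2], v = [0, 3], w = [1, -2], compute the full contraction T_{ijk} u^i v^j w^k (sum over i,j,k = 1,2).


S = sum over i,j,k of T_{ijk} u_i v_j w_k. Expanding all 8 terms:
T_{111}*u_1*v_1*w_1 = -2*-2*0*1 = 0  (running total: 0)
T_{112}*u_1*v_1*w_2 = 0*-2*0*-2 = 0  (running total: 0)
T_{121}*u_1*v_2*w_1 = 1*-2*3*1 = -6  (running total: -6)
T_{122}*u_1*v_2*w_2 = -1*-2*3*-2 = -12  (running total: -18)
T_{211}*u_2*v_1*w_1 = -4*2*0*1 = 0  (running total: -18)
T_{212}*u_2*v_1*w_2 = -4*2*0*-2 = 0  (running total: -18)
T_{221}*u_2*v_2*w_1 = 2*2*3*1 = 12  (running total: -6)
T_{222}*u_2*v_2*w_2 = 1*2*3*-2 = -12  (running total: -18)
S = -18

-18


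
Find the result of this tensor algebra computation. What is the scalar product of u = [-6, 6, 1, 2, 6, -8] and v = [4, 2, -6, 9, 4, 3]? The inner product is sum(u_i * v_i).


The inner product u . v = sum of u_i * v_i.
Term-by-term: -6 * 4, 6 * 2, 1 * -6, 2 * 9, 6 * 4, -8 * 3
Products: -24, 12, -6, 18, 24, -24
Sum = -24 + 12 + -6 + 18 + 24 + -24 = 0

0


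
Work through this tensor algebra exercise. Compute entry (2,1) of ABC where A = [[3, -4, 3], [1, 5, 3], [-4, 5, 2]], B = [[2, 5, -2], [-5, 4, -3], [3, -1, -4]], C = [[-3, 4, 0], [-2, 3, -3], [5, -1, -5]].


(ABC)_{21} = sum_m (AB)_{2m} C_{m1}. First compute row 2 of AB.
(AB)_{21} = 1*2 + 5*-5 + 3*3 = -14
(AB)_{22} = 1*5 + 5*4 + 3*-1 = 22
(AB)_{23} = 1*-2 + 5*-3 + 3*-4 = -29
Now contract with column 1 of C:
(AB)_{21} * C_{11} = -14 * -3 = 42
(AB)_{22} * C_{21} = 22 * -2 = -44
(AB)_{23} * C_{31} = -29 * 5 = -145
(ABC)_{21} = 42 + -44 + -145 = -147

-147


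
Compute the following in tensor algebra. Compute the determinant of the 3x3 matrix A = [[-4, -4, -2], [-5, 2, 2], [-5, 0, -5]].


Expanding along the first row, det(A) = a11*M_11 - a12*M_12 + a13*M_13, where M_1j is the (1,j) minor.
Minor M_11 = 2*-5 - 2*0 = -10
Minor M_12 = -5*-5 - 2*-5 = 35
Minor M_13 = -5*0 - 2*-5 = 10
det = -4*(-10) - -4*(35) + -2*(10)
    = 40 - -140 + -20
    = 160

160


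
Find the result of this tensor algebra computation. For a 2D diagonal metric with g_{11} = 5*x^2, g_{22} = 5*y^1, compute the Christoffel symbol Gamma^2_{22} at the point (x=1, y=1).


For a diagonal metric, Gamma^k_{ij} = (1/2) g^{kk} (dg_{ik}/dx_j + dg_{jk}/dx_i - dg_{ij}/dx_k).
The metric is diagonal, so g_{ab} = 0 for a != b.
At the given point: g_{11} = 5, g_{22} = 5
g^{22} = 1/5
dg_{22}/dx_2 = dg_{22}/dx_2 = 5
dg_{22}/dx_2 = dg_{22}/dx_2 = 5
dg_{22}/dx_2 = dg_{22}/dx_2 = 5
Numerator = 5 + 5 - 5 = 5
Gamma^2_{22} = 5 / (2 * 5) = 1/2

1/2


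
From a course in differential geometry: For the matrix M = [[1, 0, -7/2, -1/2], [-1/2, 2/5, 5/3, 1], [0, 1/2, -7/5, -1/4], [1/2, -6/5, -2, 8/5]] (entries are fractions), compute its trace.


The trace is the sum of diagonal entries.
Diagonal: M[1,1] = 1, M[2,2] = 2/5, M[3,3] = -7/5, M[4,4] = 8/5
Tr(M) = 1 + 2/5 + -7/5 + 8/5
Computing step by step:
After adding M[1,1]: 1
After adding M[2,2]: 7/5
After adding M[3,3]: 0
After adding M[4,4]: 8/5
Tr(M) = 8/5

8/5


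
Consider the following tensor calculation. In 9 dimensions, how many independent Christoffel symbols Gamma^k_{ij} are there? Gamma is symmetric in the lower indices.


Christoffel symbols Gamma^k_{ij} are symmetric in i,j, so there are d * d(d+1)/2 independent symbols.
d = 9
d(d+1)/2 = 9 * 10 / 2 = 45
Total = 9 * 45 = 405

405


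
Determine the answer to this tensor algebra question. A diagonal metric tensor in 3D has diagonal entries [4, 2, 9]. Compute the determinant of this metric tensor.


For a diagonal metric, the determinant is the product of diagonal entries.
Diagonal entries: 4, 2, 9
det(g) = 4 * 2 * 9 = 72

72


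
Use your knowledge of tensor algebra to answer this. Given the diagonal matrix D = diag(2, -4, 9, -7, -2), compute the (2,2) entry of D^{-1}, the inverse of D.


For a diagonal matrix, the inverse has entries (D^{-1})_{ii} = 1/d_{ii}.
The diagonal entries are: d_{11} = 2, d_{22} = -4, d_{33} = 9, d_{44} = -7, d_{55} = -2
We need (D^{-1})_{22} = 1/d_{22} = 1/-4 = -1/4

-1/4


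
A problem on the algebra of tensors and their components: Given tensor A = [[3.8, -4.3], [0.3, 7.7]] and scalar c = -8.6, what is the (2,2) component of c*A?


Scalar multiplication: (cA)_{ij} = c * A_{ij}.
c = -8.6
A_{22} = 7.7
(cA)_{22} = -8.6 * 7.7 = -66.22

-66.22


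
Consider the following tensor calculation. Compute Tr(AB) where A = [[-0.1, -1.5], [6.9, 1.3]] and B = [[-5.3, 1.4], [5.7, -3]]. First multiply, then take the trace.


Tr(AB) = sum_i (AB)_{ii} where (AB)_{ii} = sum_k A_{ik} B_{ki}.
(AB)_{11} = -0.1*-5.3 + -1.5*5.7 = -8.02
(AB)_{22} = 6.9*1.4 + 1.3*-3 = 5.76
Tr(AB) = -8.02 + 5.76 = -2.26

-2.26


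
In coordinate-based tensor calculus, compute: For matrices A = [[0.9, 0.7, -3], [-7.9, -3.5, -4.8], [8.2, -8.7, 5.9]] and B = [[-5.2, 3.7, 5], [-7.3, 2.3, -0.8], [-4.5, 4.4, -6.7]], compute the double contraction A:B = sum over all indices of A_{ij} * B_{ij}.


A:B = sum over all i,j of A_{ij} * B_{ij}.
Row 1: 0.9*-5.2=-4.68, 0.7*3.7=2.59, -3*5=-15 => row sum = -17.09
Row 2: -7.9*-7.3=57.67, -3.5*2.3=-8.05, -4.8*-0.8=3.84 => row sum = 53.46
Row 3: 8.2*-4.5=-36.9, -8.7*4.4=-38.28, 5.9*-6.7=-39.53 => row sum = -114.71
Total = -17.09 + 53.46 + -114.71 = -78.34

-78.34


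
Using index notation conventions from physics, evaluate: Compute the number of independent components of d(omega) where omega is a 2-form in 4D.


The exterior derivative of a p-form is a (p+1)-form.
Its number of independent components is C(n, p+1).
n = 4, p+1 = 3
C(4, 3) = 4

4


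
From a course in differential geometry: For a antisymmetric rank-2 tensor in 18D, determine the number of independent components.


A antisymmetric rank-2 tensor in d dimensions has d(d-1)/2 independent components.
d = 18
d(d-1)/2 = 18 * 17 / 2 = 306 / 2 = 153

153


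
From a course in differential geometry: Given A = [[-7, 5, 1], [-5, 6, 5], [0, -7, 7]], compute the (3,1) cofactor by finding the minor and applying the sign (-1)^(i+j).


To find cofactor C_{31}, delete row 3 and column 1.
The resulting 2x2 submatrix is: [[5, 1], [6, 5]]
Minor M_{31} = 5*5 - 1*6
  = 25 - 6 = 19
Sign = (-1)^(3+1) = (-1)^4 = 1
Cofactor C_{31} = 1 * 19 = 19

19


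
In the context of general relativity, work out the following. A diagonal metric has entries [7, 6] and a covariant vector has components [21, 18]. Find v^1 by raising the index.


To raise an index with a diagonal metric: v^i = v_i / g_{ii}.
For index 1: v_1 = 21, g_{11} = 7
v^1 = 21 / 7 = 3

3


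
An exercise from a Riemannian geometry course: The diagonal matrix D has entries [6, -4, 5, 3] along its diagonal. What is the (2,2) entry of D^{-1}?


For a diagonal matrix, the inverse has entries (D^{-1})_{ii} = 1/d_{ii}.
The diagonal entries are: d_{11} = 6, d_{22} = -4, d_{33} = 5, d_{44} = 3
We need (D^{-1})_{22} = 1/d_{22} = 1/-4 = -1/4

-1/4


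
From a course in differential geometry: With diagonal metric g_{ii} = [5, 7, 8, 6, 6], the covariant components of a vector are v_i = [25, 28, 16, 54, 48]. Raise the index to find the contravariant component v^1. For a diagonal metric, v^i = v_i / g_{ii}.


To raise an index with a diagonal metric: v^i = v_i / g_{ii}.
For index 1: v_1 = 25, g_{11} = 5
v^1 = 25 / 5 = 5

5


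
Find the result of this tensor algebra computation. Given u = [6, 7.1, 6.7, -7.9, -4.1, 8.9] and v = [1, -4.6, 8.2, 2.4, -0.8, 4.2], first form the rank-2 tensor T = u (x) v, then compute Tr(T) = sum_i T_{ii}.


The outer product gives T_{ij} = u_i v_j.
The trace (contraction) is Tr(T) = sum_i T_{ii} = sum_i u_i v_i.
Diagonal entries:
T_{11} = u_1 * v_1 = 6 * 1 = 6
T_{22} = u_2 * v_2 = 7.1 * -4.6 = -32.66
T_{33} = u_3 * v_3 = 6.7 * 8.2 = 54.94
T_{44} = u_4 * v_4 = -7.9 * 2.4 = -18.96
T_{55} = u_5 * v_5 = -4.1 * -0.8 = 3.28
T_{66} = u_6 * v_6 = 8.9 * 4.2 = 37.38
Tr(T) = 6 + -32.66 + 54.94 + -18.96 + 3.28 + 37.38 = 49.98

49.98


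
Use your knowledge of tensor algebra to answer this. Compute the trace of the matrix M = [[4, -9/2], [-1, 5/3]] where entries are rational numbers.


The trace is the sum of diagonal entries.
Diagonal: M[1,1] = 4, M[2,2] = 5/3
Tr(M) = 4 + 5/3
Computing step by step:
After adding M[1,1]: 4
After adding M[2,2]: 17/3
Tr(M) = 17/3

17/3


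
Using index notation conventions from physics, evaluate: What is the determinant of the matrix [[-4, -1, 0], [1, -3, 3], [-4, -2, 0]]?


Expanding along the first row, det(A) = a11*M_11 - a12*M_12 + a13*M_13, where M_1j is the (1,j) minor.
Minor M_11 = -3*0 - 3*-2 = 6
Minor M_12 = 1*0 - 3*-4 = 12
Minor M_13 = 1*-2 - -3*-4 = -14
det = -4*(6) - -1*(12) + 0*(-14)
    = -24 - -12 + 0
    = -12

-12


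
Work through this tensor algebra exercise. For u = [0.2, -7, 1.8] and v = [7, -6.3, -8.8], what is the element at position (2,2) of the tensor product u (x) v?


The outer product entry T_{ij} = u_i * v_j.
We need i=2, j=2.
u_2 = -7, v_2 = -6.3
T_{2,2} = -7 * -6.3 = 44.1

44.1


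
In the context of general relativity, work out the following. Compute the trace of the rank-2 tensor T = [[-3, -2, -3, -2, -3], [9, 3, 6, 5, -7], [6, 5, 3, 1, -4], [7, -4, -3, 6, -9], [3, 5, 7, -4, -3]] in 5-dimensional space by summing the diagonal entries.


The contraction (trace) of a rank-2 tensor is the sum of its diagonal elements.
Diagonal entries: A[1,1] = -3, A[2,2] = 3, A[3,3] = 3, A[4,4] = 6, A[5,5] = -3
Tr(A) = -3 + 3 + 3 + 6 + -3 = 6

6


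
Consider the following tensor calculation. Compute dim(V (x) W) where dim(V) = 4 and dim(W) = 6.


The dimension of a tensor product is the product of dimensions.
dim(V) = 4, dim(W) = 6
dim(V (x) W) = 4 * 6 = 24

24


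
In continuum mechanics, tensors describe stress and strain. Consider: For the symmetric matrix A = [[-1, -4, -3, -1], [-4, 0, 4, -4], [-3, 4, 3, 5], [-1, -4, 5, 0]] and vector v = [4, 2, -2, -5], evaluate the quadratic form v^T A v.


First compute Av:
(Av)_1 = -1*4 + -4*2 + -3*-2 + -1*-5 = -1
(Av)_2 = -4*4 + 0*2 + 4*-2 + -4*-5 = -4
(Av)_3 = -3*4 + 4*2 + 3*-2 + 5*-5 = -35
(Av)_4 = -1*4 + -4*2 + 5*-2 + 0*-5 = -22
Av = [-1, -4, -35, -22]
Then v^T (Av) = 4*-1 + 2*-4 + -2*-35 + -5*-22
= -4 + -8 + 70 + 110 = 168

168


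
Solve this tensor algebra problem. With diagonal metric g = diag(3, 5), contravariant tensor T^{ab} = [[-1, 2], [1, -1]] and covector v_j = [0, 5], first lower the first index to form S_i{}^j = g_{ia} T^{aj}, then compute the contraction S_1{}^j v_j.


Step 1: lower the first index. For a diagonal metric, g_{ia} T^{aj} = g_{ii} T^{ij} (no sum on i).
g_{11} = 3
S_1{}^1 = 3 * T^{11} = 3 * -1 = -3
S_1{}^2 = 3 * T^{12} = 3 * 2 = 6
Step 2: contract S_1{}^j with v_j.
S_1{}^1 * v_1 = -3 * 0 = 0
S_1{}^2 * v_2 = 6 * 5 = 30
Result = 0 + 30 = 30

30


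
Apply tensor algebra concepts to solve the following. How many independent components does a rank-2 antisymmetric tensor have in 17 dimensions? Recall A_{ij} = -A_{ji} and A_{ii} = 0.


An antisymmetric rank-2 tensor satisfies A_{ij} = -A_{ji}, so diagonal entries are zero.
The independent components are the upper-triangular entries: C(n, 2) = n(n-1)/2.
n = 17
C(17, 2) = 17 * 16 / 2 = 272 / 2 = 136

136


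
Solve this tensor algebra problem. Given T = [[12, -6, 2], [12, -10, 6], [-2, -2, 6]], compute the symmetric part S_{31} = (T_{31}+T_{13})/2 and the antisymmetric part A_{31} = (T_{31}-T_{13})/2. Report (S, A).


T_{31} = -2
T_{13} = 2
S_{31} = (-2 + 2)/2 = 0/2 = 0
A_{31} = (-2 - 2)/2 = -4/2 = -2
Check: S + A = 0 + -2 = -2 = T_{31}.

(0, -2)


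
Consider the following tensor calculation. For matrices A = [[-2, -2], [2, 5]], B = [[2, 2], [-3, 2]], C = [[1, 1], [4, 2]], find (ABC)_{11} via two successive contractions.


(ABC)_{11} = sum_m (AB)_{1m} C_{m1}. First compute row 1 of AB.
(AB)_{11} = -2*2 + -2*-3 = 2
(AB)_{12} = -2*2 + -2*2 = -8
Now contract with column 1 of C:
(AB)_{11} * C_{11} = 2 * 1 = 2
(AB)_{12} * C_{21} = -8 * 4 = -32
(ABC)_{11} = 2 + -32 = -30

-30


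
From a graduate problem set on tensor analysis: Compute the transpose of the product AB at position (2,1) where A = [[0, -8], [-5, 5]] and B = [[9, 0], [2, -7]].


(AB)^T_{ij} = (AB)_{ji} = sum_k A_{jk} B_{ki}.
For i=2, j=1 we need (AB)_{12}:
A_{11} * B_{12} = 0 * 0 = 0
A_{12} * B_{22} = -8 * -7 = 56
Sum = 0 + 56 = 56

56


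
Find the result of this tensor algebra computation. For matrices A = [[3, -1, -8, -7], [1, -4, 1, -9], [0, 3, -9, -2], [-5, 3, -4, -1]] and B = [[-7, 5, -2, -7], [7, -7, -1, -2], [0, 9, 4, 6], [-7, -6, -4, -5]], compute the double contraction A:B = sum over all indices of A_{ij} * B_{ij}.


A:B = sum over all i,j of A_{ij} * B_{ij}.
Row 1: 3*-7=-21, -1*5=-5, -8*-2=16, -7*-7=49 => row sum = 39
Row 2: 1*7=7, -4*-7=28, 1*-1=-1, -9*-2=18 => row sum = 52
Row 3: 0*0=0, 3*9=27, -9*4=-36, -2*6=-12 => row sum = -21
Row 4: -5*-7=35, 3*-6=-18, -4*-4=16, -1*-5=5 => row sum = 38
Total = 39 + 52 + -21 + 38 = 108

108


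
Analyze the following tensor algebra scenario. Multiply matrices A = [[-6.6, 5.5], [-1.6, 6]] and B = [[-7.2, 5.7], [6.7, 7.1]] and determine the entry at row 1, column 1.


(AB)_{ij} = sum_k A_{ik} B_{kj}.
For i=1, j=1:
A_{11} * B_{11} = -6.6 * -7.2 = 47.52
A_{12} * B_{21} = 5.5 * 6.7 = 36.85
Sum = 47.52 + 36.85 = 84.37

84.37


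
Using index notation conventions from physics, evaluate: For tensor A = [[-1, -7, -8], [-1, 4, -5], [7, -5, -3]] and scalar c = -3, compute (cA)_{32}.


Scalar multiplication: (cA)_{ij} = c * A_{ij}.
c = -3
A_{32} = -5
(cA)_{32} = -3 * -5 = 15

15


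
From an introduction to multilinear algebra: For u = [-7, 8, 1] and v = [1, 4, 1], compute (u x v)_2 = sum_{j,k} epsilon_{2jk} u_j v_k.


(u x v)_2 = sum_{j,k} epsilon_{2jk} u_j v_k. Only permutations of (1,2,3) contribute; the two non-zero terms are:
eps_{213} u_1 v_3 = -1 * -7 * 1 = 7
eps_{231} u_3 v_1 = 1 * 1 * 1 = 1
(u x v)_2 = 8

8


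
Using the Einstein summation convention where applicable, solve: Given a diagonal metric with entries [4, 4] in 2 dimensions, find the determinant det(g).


For a diagonal metric, the determinant is the product of diagonal entries.
Diagonal entries: 4, 4
det(g) = 4 * 4 = 16

16


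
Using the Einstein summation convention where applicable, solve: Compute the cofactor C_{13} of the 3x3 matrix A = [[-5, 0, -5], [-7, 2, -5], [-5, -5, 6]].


To find cofactor C_{13}, delete row 1 and column 3.
The resulting 2x2 submatrix is: [[-7, 2], [-5, -5]]
Minor M_{13} = -7*-5 - 2*-5
  = 35 - -10 = 45
Sign = (-1)^(1+3) = (-1)^4 = 1
Cofactor C_{13} = 1 * 45 = 45

45


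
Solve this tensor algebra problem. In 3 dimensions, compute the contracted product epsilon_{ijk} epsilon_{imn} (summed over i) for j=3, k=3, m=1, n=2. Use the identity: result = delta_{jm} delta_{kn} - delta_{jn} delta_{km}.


Using the identity: epsilon_{ijk} epsilon_{imn} = delta_{jm} delta_{kn} - delta_{jn} delta_{km}.
delta_{31} = 0
delta_{32} = 0
delta_{32} = 0
delta_{31} = 0
Result = 0 * 0 - 0 * 0 = 0 - 0 = 0

0


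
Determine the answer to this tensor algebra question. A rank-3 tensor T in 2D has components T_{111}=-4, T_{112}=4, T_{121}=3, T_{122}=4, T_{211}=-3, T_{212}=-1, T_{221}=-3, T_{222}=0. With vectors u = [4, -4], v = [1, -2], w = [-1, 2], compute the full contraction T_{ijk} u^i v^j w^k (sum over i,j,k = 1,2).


S = sum over i,j,k of T_{ijk} u_i v_j w_k. Expanding all 8 terms:
T_{111}*u_1*v_1*w_1 = -4*4*1*-1 = 16  (running total: 16)
T_{112}*u_1*v_1*w_2 = 4*4*1*2 = 32  (running total: 48)
T_{121}*u_1*v_2*w_1 = 3*4*-2*-1 = 24  (running total: 72)
T_{122}*u_1*v_2*w_2 = 4*4*-2*2 = -64  (running total: 8)
T_{211}*u_2*v_1*w_1 = -3*-4*1*-1 = -12  (running total: -4)
T_{212}*u_2*v_1*w_2 = -1*-4*1*2 = 8  (running total: 4)
T_{221}*u_2*v_2*w_1 = -3*-4*-2*-1 = 24  (running total: 28)
T_{222}*u_2*v_2*w_2 = 0*-4*-2*2 = 0  (running total: 28)
S = 28

28


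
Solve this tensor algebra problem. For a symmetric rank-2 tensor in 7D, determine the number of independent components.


A symmetric rank-2 tensor in d dimensions has d(d+1)/2 independent components.
d = 7
d(d+1)/2 = 7 * 8 / 2 = 56 / 2 = 28

28


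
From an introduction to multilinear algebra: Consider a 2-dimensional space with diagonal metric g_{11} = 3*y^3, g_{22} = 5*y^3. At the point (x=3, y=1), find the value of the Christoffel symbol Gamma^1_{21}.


For a diagonal metric, Gamma^k_{ij} = (1/2) g^{kk} (dg_{ik}/dx_j + dg_{jk}/dx_i - dg_{ij}/dx_k).
The metric is diagonal, so g_{ab} = 0 for a != b.
At the given point: g_{11} = 3, g_{22} = 5
g^{11} = 1/3
dg_{21}/dx_1 = 0 (off-diagonal)
dg_{11}/dx_2 = dg_{11}/dx_2 = 9
dg_{21}/dx_1 = 0 (off-diagonal)
Numerator = 0 + 9 - 0 = 9
Gamma^1_{21} = 9 / (2 * 3) = 3/2

3/2


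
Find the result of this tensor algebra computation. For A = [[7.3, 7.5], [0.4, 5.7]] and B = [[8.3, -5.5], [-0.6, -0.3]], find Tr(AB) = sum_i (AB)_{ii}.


Tr(AB) = sum_i (AB)_{ii} where (AB)_{ii} = sum_k A_{ik} B_{ki}.
(AB)_{11} = 7.3*8.3 + 7.5*-0.6 = 56.09
(AB)_{22} = 0.4*-5.5 + 5.7*-0.3 = -3.91
Tr(AB) = 56.09 + -3.91 = 52.18

52.18


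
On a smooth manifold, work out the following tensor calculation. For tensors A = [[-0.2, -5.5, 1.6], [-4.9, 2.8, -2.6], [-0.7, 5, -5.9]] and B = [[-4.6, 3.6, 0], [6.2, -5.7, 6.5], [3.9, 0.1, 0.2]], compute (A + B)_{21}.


Tensor addition is component-wise: (A + B)_{ij} = A_{ij} + B_{ij}.
A_{21} = -4.9
B_{21} = 6.2
(A + B)_{21} = -4.9 + 6.2 = 1.3

1.3


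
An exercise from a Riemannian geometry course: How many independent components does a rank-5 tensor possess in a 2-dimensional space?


The number of components of a rank-r tensor in d dimensions is d^r.
Here d = 2 and r = 5.
2^5 = 32

32


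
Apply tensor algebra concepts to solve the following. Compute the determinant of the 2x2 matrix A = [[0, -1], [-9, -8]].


For a 2x2 matrix [[a, b], [c, d]], det = a*d - b*c.
a = 0, b = -1, c = -9, d = -8
a*d = 0 * -8 = 0
b*c = -1 * -9 = 9
det = 0 - 9 = -9

-9


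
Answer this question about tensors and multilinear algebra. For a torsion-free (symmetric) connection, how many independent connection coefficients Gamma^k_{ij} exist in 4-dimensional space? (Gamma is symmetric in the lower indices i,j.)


Christoffel symbols Gamma^k_{ij} are symmetric in i,j, so there are d * d(d+1)/2 independent symbols.
d = 4
d(d+1)/2 = 4 * 5 / 2 = 10
Total = 4 * 10 = 40

40


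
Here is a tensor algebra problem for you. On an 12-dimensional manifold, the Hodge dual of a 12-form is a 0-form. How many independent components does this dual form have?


The Hodge dual of a p-form on an n-dimensional manifold is an (n-p)-form.
n = 12, p = 12, so dual degree = 12 - 12 = 0
The number of components is C(n, n-p) = C(12, 0) = 1

1


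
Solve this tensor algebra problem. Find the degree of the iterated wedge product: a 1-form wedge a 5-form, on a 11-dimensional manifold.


The degree of a wedge product is the sum of the degrees of the individual forms.
Degrees: 1, 5
Total degree = 1 + 5 = 6

6


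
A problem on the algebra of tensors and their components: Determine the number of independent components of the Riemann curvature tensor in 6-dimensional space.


The Riemann tensor in d dimensions has d^2(d^2 - 1)/12 independent components.
d = 6, so d^2 = 36
d^2 - 1 = 35
d^2(d^2 - 1) = 36 * 35 = 1260
Divide by 12: 1260 / 12 = 105

105


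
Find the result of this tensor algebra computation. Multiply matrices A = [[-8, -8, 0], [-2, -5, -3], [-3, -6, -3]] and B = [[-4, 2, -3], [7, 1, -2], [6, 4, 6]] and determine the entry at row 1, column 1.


(AB)_{ij} = sum_k A_{ik} B_{kj}.
For i=1, j=1:
A_{11} * B_{11} = -8 * -4 = 32
A_{12} * B_{21} = -8 * 7 = -56
A_{13} * B_{31} = 0 * 6 = 0
Sum = 32 + -56 + 0 = -24

-24


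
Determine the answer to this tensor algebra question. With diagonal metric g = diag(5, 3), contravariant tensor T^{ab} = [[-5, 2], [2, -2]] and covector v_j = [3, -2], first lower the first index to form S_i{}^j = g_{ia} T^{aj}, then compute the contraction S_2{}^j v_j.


Step 1: lower the first index. For a diagonal metric, g_{ia} T^{aj} = g_{ii} T^{ij} (no sum on i).
g_{22} = 3
S_2{}^1 = 3 * T^{21} = 3 * 2 = 6
S_2{}^2 = 3 * T^{22} = 3 * -2 = -6
Step 2: contract S_2{}^j with v_j.
S_2{}^1 * v_1 = 6 * 3 = 18
S_2{}^2 * v_2 = -6 * -2 = 12
Result = 18 + 12 = 30

30


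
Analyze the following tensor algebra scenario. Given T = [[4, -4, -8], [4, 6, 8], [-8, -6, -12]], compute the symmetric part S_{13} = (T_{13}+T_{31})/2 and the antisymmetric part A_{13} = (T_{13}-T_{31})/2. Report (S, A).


T_{13} = -8
T_{31} = -8
S_{13} = (-8 + -8)/2 = -16/2 = -8
A_{13} = (-8 - -8)/2 = 0/2 = 0
Check: S + A = -8 + 0 = -8 = T_{13}.

(-8, 0)


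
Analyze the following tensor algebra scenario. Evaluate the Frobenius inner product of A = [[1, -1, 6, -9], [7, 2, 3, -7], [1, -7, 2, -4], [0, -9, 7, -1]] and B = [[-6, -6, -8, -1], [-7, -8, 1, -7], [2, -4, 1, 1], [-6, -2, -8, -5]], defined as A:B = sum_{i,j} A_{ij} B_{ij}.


A:B = sum over all i,j of A_{ij} * B_{ij}.
Row 1: 1*-6=-6, -1*-6=6, 6*-8=-48, -9*-1=9 => row sum = -39
Row 2: 7*-7=-49, 2*-8=-16, 3*1=3, -7*-7=49 => row sum = -13
Row 3: 1*2=2, -7*-4=28, 2*1=2, -4*1=-4 => row sum = 28
Row 4: 0*-6=0, -9*-2=18, 7*-8=-56, -1*-5=5 => row sum = -33
Total = -39 + -13 + 28 + -33 = -57

-57


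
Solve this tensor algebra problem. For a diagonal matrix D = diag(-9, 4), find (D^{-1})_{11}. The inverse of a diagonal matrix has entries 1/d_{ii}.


For a diagonal matrix, the inverse has entries (D^{-1})_{ii} = 1/d_{ii}.
The diagonal entries are: d_{11} = -9, d_{22} = 4
We need (D^{-1})_{11} = 1/d_{11} = 1/-9 = -1/9

-1/9


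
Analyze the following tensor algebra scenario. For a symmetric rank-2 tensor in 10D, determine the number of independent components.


A symmetric rank-2 tensor in d dimensions has d(d+1)/2 independent components.
d = 10
d(d+1)/2 = 10 * 11 / 2 = 110 / 2 = 55

55


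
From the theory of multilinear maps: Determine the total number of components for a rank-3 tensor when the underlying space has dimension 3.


The number of components of a rank-r tensor in d dimensions is d^r.
Here d = 3 and r = 3.
3^3 = 27

27


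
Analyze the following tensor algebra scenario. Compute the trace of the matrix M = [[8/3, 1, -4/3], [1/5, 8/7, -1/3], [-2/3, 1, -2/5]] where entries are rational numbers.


The trace is the sum of diagonal entries.
Diagonal: M[1,1] = 8/3, M[2,2] = 8/7, M[3,3] = -2/5
Tr(M) = 8/3 + 8/7 + -2/5
Computing step by step:
After adding M[1,1]: 8/3
After adding M[2,2]: 80/21
After adding M[3,3]: 358/105
Tr(M) = 358/105

358/105


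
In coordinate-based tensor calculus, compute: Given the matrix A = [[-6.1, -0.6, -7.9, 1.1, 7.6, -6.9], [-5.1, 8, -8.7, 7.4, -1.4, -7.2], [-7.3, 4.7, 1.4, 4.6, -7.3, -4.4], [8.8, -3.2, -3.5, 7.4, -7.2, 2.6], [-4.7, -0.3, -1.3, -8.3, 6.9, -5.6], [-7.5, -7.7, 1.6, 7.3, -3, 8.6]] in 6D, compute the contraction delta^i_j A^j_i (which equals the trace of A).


The contraction (trace) of a rank-2 tensor is the sum of its diagonal elements.
Diagonal entries: A[1,1] = -6.1, A[2,2] = 8, A[3,3] = 1.4, A[4,4] = 7.4, A[5,5] = 6.9, A[6,6] = 8.6
Tr(A) = -6.1 + 8 + 1.4 + 7.4 + 6.9 + 8.6 = 26.2

26.2


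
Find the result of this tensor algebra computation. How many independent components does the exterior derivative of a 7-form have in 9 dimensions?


The exterior derivative of a p-form is a (p+1)-form.
Its number of independent components is C(n, p+1).
n = 9, p+1 = 8
C(9, 8) = 9

9


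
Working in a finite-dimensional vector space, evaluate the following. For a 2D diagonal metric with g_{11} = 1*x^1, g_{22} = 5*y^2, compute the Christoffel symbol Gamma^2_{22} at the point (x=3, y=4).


For a diagonal metric, Gamma^k_{ij} = (1/2) g^{kk} (dg_{ik}/dx_j + dg_{jk}/dx_i - dg_{ij}/dx_k).
The metric is diagonal, so g_{ab} = 0 for a != b.
At the given point: g_{11} = 3, g_{22} = 80
g^{22} = 1/80
dg_{22}/dx_2 = dg_{22}/dx_2 = 40
dg_{22}/dx_2 = dg_{22}/dx_2 = 40
dg_{22}/dx_2 = dg_{22}/dx_2 = 40
Numerator = 40 + 40 - 40 = 40
Gamma^2_{22} = 40 / (2 * 80) = 1/4

1/4


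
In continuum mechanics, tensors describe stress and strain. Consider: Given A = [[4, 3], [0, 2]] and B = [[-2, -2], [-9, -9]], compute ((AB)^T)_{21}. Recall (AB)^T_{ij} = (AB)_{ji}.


(AB)^T_{ij} = (AB)_{ji} = sum_k A_{jk} B_{ki}.
For i=2, j=1 we need (AB)_{12}:
A_{11} * B_{12} = 4 * -2 = -8
A_{12} * B_{22} = 3 * -9 = -27
Sum = -8 + -27 = -35

-35


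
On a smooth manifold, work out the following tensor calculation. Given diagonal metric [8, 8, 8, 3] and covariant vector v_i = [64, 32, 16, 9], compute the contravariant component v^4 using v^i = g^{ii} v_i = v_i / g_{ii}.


To raise an index with a diagonal metric: v^i = v_i / g_{ii}.
For index 4: v_4 = 9, g_{44} = 3
v^4 = 9 / 3 = 3

3


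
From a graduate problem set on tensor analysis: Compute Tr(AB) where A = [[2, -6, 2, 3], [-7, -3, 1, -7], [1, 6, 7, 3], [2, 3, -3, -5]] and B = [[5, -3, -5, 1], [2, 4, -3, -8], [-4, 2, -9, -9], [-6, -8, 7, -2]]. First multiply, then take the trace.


Tr(AB) = sum_i (AB)_{ii} where (AB)_{ii} = sum_k A_{ik} B_{ki}.
(AB)_{11} = 2*5 + -6*2 + 2*-4 + 3*-6 = -28
(AB)_{22} = -7*-3 + -3*4 + 1*2 + -7*-8 = 67
(AB)_{33} = 1*-5 + 6*-3 + 7*-9 + 3*7 = -65
(AB)_{44} = 2*1 + 3*-8 + -3*-9 + -5*-2 = 15
Tr(AB) = -28 + 67 + -65 + 15 = -11

-11


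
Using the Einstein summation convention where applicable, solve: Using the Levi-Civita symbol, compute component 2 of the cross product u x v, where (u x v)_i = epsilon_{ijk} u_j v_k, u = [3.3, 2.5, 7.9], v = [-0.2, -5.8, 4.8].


(u x v)_2 = sum_{j,k} epsilon_{2jk} u_j v_k. Only permutations of (1,2,3) contribute; the two non-zero terms are:
eps_{213} u_1 v_3 = -1 * 3.3 * 4.8 = -15.84
eps_{231} u_3 v_1 = 1 * 7.9 * -0.2 = -1.58
(u x v)_2 = -17.42

-17.42


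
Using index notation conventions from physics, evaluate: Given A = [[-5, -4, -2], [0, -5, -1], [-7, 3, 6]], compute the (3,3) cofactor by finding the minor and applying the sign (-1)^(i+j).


To find cofactor C_{33}, delete row 3 and column 3.
The resulting 2x2 submatrix is: [[-5, -4], [0, -5]]
Minor M_{33} = -5*-5 - -4*0
  = 25 - 0 = 25
Sign = (-1)^(3+3) = (-1)^6 = 1
Cofactor C_{33} = 1 * 25 = 25

25
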